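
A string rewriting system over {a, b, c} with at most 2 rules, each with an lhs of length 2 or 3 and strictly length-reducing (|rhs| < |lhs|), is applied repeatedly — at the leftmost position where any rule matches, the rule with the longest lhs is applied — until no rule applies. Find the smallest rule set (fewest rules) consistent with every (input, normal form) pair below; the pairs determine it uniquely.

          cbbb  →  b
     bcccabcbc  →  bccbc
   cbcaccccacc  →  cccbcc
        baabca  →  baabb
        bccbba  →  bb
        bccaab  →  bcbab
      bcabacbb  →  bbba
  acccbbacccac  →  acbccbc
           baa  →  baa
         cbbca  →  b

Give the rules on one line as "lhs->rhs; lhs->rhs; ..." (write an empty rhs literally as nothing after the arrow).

ca->b; cbb->

  | cbbb => b
  | bcccabcbc => bccbbcbc => bccbc
  | cbcaccccacc => cbbccccacc => ccccacc => cccbcc
  | baabca => baabb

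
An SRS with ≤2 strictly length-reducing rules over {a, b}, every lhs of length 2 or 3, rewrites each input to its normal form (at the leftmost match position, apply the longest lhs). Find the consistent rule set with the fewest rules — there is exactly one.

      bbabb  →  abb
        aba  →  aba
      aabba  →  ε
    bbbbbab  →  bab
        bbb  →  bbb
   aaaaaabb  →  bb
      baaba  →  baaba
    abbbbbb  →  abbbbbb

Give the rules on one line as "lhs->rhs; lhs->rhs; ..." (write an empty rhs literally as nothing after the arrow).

  | bbabb => abb
  | aba
  | aabba => aaa => ε
  | bbbbbab => bbbab => bab

aaa->; bba->a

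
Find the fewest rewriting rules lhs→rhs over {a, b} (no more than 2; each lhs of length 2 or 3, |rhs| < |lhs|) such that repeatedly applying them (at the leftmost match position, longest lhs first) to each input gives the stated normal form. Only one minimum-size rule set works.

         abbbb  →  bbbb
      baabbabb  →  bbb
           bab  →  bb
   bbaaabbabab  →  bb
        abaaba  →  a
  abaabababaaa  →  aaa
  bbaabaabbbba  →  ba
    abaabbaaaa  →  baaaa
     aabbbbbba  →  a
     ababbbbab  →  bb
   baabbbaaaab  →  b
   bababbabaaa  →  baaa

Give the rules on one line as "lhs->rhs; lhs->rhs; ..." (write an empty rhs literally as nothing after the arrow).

ab->b; bba->a

  | abbbb => bbbb
  | baabbabb => babbabb => bbbabb => babb => bbb
  | bab => bb
  | bbaaabbabab => aaabbabab => aabbabab => abbabab => bbabab => abab => bab => bb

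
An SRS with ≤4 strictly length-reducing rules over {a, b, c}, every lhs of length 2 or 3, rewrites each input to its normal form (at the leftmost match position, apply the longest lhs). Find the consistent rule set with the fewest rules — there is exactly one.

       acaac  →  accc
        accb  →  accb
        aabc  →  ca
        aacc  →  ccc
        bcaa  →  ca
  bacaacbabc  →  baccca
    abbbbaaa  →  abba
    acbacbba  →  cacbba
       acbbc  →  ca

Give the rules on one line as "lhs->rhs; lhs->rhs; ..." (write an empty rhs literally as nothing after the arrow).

aa->c; bc->a; cba->aa

  | acaac => accc
  | accb
  | aabc => cbc => ca
  | aacc => ccc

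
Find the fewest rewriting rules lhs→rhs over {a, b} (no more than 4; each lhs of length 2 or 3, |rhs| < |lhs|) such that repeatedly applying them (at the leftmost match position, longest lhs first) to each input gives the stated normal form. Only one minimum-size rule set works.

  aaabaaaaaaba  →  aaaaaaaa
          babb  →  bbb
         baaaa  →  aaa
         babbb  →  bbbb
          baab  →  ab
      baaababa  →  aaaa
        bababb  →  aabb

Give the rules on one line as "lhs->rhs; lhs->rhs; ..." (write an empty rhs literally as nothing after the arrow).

ba->; bab->bb; bba->aa

  | aaabaaaaaaba => aaaaaaaaba => aaaaaaaa
  | babb => bbb
  | baaaa => aaa
  | babbb => bbbb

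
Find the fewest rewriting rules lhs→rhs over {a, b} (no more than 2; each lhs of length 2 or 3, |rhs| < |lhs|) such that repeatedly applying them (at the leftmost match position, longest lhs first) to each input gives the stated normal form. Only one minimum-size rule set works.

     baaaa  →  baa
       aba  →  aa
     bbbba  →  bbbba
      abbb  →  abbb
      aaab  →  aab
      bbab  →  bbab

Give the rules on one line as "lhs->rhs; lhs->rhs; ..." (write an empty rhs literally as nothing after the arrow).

aaa->aa; aba->aa

  | baaaa => baaa => baa
  | aba => aa
  | bbbba
  | abbb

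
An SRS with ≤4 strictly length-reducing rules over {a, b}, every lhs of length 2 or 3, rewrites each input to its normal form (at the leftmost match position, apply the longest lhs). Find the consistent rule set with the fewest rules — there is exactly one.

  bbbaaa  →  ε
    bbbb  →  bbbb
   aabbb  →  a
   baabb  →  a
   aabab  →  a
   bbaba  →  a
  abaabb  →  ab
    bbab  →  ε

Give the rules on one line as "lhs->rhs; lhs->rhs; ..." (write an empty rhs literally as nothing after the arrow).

  | bbbaaa => bbaa => ba => ε
  | bbbb
  | aabbb => abb => a
  | baabb => abb => a

aab->a; abb->a; ba->; bab->a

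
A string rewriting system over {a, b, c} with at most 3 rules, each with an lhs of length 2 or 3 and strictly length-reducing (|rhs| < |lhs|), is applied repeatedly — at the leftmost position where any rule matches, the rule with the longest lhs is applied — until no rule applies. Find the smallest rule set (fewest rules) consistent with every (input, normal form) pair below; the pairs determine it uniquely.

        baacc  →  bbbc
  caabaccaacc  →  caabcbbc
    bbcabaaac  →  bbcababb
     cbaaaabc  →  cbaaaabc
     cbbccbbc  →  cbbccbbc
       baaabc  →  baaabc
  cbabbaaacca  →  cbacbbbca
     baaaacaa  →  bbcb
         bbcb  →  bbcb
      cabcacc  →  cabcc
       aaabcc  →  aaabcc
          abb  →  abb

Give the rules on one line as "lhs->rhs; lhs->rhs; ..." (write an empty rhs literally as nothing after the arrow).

  | baacc => bbbc
  | caabaccaacc => caabcaacc => caabcbbc
  | bbcabaaac => bbcababb
  | cbaaaabc

aac->bb; acc->c; bba->cb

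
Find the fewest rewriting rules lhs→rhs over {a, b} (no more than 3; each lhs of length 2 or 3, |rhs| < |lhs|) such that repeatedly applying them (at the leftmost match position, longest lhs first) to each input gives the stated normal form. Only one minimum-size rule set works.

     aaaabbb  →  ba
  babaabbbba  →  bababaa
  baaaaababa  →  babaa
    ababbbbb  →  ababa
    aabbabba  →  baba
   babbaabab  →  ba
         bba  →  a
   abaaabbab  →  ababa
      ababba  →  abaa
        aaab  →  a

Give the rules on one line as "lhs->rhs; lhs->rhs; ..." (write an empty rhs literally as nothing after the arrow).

  | aaaabbb => aabbbb => bbbbb => babb => ba
  | babaabbbba => babbbbbba => bababbba => bababaa
  | baaaaababa => baaabbaba => babbbaba => babaaba => babbba => babaa
  | ababbbbb => abababb => ababa

aab->bb; bb->; bbb->ba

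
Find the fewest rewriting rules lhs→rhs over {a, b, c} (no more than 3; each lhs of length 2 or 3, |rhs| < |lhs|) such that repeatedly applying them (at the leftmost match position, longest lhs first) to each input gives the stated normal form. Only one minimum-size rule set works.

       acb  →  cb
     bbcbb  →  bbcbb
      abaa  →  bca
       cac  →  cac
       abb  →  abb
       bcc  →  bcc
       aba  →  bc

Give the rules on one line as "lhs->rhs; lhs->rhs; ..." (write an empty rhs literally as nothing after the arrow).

  | acb => cb
  | bbcbb
  | abaa => bca
  | cac

aba->bc; acb->cb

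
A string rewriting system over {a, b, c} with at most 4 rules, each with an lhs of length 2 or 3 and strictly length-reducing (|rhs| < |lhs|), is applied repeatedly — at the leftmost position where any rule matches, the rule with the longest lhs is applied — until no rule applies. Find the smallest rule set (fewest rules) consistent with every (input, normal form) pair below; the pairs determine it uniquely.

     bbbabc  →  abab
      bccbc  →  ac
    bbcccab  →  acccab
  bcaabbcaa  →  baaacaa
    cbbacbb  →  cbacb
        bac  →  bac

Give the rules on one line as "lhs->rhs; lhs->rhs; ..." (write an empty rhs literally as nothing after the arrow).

bb->a; bc->b; cbb->cb

  | bbbabc => ababc => abab
  | bccbc => bcbc => bbc => ac
  | bbcccab => acccab
  | bcaabbcaa => baabbcaa => baaacaa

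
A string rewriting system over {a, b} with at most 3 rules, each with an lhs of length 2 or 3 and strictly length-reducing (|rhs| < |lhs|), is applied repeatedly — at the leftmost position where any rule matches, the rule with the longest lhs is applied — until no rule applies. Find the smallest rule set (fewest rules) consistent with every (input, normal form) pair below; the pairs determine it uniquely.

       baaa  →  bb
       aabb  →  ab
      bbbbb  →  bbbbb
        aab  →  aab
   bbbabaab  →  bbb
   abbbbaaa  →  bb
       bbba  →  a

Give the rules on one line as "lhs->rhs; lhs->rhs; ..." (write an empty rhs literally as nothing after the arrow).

  | baaa => aaa => bb
  | aabb => ab
  | bbbbb
  | aab

aaa->bb; abb->b; ba->a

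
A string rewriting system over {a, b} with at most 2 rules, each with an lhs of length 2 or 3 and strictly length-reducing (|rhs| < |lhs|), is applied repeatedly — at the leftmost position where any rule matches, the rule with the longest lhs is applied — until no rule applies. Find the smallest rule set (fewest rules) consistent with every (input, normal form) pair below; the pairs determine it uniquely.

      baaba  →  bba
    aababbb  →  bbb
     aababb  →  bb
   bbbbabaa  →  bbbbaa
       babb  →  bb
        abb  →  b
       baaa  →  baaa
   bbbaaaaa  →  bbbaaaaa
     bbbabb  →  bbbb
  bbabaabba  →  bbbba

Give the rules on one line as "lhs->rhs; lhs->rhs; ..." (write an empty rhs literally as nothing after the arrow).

aab->b; ab->

  | baaba => bba
  | aababbb => babbb => bbb
  | aababb => babb => bb
  | bbbbabaa => bbbbaa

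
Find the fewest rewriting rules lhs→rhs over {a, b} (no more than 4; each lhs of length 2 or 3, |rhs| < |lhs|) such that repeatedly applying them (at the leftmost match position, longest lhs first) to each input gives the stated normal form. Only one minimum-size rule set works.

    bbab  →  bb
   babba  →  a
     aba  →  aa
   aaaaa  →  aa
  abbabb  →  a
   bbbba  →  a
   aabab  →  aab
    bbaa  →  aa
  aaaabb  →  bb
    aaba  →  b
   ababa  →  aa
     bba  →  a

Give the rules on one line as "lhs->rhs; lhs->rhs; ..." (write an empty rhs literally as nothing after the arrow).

  | bbab => bb
  | babba => bba => ba => a
  | aba => aa
  | aaaaa => baa => aa

aaa->b; ba->a; bab->b; bbb->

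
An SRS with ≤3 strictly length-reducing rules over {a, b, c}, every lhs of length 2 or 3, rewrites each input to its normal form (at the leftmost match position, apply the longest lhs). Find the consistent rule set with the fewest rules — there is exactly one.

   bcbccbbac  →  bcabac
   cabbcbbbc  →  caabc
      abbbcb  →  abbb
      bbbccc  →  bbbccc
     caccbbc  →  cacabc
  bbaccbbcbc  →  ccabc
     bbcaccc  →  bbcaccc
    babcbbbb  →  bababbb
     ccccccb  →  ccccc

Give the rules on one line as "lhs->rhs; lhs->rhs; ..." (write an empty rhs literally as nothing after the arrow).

bba->c; cb->; cbb->ab

  | bcbccbbac => bccbbac => bcabac
  | cabbcbbbc => cabbabbc => cacbbc => caabc
  | abbbcb => abbb
  | bbbccc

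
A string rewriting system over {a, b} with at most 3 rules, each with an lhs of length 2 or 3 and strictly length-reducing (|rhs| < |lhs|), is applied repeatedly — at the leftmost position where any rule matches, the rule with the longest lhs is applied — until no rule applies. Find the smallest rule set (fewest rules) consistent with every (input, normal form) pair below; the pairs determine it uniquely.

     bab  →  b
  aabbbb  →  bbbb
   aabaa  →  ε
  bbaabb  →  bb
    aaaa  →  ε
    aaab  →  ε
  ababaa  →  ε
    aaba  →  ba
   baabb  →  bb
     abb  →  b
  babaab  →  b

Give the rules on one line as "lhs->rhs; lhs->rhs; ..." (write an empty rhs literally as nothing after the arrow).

  | bab => b
  | aabbbb => bbbb
  | aabaa => baa => aa => ε
  | bbaabb => baabb => aabb => bb

aa->; ab->; baa->aa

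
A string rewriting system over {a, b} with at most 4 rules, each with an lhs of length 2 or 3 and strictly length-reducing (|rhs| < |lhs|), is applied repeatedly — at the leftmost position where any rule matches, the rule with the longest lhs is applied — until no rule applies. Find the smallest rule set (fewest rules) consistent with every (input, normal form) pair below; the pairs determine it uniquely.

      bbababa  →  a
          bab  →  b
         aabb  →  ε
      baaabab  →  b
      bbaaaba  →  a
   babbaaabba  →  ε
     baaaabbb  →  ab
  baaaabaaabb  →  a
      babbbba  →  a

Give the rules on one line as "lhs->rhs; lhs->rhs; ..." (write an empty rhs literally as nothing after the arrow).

aa->; ba->; bb->

  | bbababa => ababa => aba => a
  | bab => b
  | aabb => bb => ε
  | baaabab => aabab => bab => b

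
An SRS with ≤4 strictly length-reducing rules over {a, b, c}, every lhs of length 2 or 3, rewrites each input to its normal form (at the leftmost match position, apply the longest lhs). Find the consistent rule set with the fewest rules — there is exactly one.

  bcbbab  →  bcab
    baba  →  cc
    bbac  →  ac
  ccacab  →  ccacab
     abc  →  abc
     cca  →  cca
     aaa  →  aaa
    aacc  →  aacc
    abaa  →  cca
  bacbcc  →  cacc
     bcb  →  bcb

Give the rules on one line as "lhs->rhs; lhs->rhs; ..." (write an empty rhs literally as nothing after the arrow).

aba->cc; acb->ca; ba->a

  | bcbbab => bcbab => bcab
  | baba => aba => cc
  | bbac => bac => ac
  | ccacab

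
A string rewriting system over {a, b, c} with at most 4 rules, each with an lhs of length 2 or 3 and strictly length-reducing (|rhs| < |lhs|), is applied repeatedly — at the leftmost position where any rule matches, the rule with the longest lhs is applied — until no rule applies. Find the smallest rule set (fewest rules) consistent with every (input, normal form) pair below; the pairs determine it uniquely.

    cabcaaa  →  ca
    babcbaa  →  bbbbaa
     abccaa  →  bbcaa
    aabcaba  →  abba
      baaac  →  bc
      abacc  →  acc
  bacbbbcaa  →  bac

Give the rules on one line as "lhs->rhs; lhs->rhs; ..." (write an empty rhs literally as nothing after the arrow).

  | cabcaaa => cbbaaa => caaaa => ca
  | babcbaa => bbbbaa
  | abccaa => bbcaa
  | aabcaba => abbaba => abba

aaa->; aba->a; abc->bb; cbb->ca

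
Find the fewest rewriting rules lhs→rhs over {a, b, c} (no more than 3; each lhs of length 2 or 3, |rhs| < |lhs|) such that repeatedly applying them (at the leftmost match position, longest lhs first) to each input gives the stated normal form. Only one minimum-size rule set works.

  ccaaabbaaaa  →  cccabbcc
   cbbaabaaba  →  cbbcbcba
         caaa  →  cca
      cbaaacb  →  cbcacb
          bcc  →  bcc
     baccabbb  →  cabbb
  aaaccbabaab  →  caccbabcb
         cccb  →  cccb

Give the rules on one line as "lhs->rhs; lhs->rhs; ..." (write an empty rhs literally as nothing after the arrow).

  | ccaaabbaaaa => cccabbaaaa => cccabbcaa => cccabbcc
  | cbbaabaaba => cbbcbaaba => cbbcbcba
  | caaa => cca
  | cbaaacb => cbcacb

aa->c; bac->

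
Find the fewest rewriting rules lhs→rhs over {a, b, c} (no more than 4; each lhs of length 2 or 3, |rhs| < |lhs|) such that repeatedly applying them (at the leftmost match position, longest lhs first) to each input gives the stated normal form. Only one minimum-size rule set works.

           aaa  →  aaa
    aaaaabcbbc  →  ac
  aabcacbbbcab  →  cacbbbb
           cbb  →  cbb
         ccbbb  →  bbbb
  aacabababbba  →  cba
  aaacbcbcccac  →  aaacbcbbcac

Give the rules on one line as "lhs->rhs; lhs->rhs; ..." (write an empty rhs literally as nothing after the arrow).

  | aaa
  | aaaaabcbbc => aaaaccbbc => aaaabbbc => aaabc => aacc => aab => ac
  | aabcacbbbcab => accacbbbcab => abacbbbcab => cacbbbcab => cacbbbcc => cacbbbb
  | cbb

ab->c; abb->; cc->b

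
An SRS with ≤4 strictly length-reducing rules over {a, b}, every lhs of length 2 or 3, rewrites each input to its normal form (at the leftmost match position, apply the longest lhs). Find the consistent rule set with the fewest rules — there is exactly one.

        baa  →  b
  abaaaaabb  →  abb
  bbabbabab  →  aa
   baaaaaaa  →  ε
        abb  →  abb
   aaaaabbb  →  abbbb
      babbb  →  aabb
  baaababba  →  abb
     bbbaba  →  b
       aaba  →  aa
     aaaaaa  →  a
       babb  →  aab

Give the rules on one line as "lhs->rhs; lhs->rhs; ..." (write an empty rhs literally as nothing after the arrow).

  | baa => b
  | abaaaaabb => abaaabb => ababb => aaab => abb
  | bbabbabab => baababab => bbabab => baaab => bab => aa
  | baaaaaaa => baaaaa => baaa => ba => ε

aaa->ab; ba->; baa->b; bab->aa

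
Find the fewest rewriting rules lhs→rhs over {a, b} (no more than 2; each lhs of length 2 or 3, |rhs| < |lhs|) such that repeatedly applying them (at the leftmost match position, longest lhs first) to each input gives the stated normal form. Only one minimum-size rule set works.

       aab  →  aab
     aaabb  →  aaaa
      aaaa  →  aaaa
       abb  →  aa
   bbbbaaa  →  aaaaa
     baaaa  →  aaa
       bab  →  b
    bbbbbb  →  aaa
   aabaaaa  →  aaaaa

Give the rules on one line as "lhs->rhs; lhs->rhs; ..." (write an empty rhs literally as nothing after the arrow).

ba->; bb->a

  | aab
  | aaabb => aaaa
  | aaaa
  | abb => aa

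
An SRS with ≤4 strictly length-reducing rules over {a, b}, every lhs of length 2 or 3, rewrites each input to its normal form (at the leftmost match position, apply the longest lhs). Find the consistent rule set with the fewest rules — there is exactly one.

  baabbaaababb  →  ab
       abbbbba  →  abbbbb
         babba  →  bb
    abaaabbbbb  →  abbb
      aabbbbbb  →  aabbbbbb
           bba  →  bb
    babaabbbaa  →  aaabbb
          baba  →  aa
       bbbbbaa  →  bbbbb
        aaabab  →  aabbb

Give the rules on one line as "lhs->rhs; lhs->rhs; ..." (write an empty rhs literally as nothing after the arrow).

  | baabbaaababb => babbaaababb => abaaababb => bbaababb => bbababb => baabb => babb => ab
  | abbbbba => abbbbb
  | babba => aba => bb
  | abaaabbbbb => bbaabbbbb => bbabbbbb => babbbb => abbb

aba->bb; ba->b; bab->a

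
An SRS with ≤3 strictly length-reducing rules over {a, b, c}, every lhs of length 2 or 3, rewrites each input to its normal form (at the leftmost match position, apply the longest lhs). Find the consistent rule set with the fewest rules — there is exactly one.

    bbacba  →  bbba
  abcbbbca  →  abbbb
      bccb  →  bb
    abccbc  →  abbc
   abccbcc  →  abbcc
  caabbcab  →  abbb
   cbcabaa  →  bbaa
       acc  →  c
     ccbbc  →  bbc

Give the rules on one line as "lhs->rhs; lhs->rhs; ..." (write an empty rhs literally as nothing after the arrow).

  | bbacba => bbba
  | abcbbbca => abbbbca => abbbb
  | bccb => bcb => bb
  | abccbc => abcbc => abbc

ac->; ca->; cb->b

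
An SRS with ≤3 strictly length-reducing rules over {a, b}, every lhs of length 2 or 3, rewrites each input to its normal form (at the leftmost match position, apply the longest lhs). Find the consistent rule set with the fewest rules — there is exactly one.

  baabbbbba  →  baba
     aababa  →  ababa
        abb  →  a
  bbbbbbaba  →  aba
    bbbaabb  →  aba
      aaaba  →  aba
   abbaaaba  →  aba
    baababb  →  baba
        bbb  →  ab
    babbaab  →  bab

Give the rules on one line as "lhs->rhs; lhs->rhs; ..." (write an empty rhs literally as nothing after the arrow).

  | baabbbbba => babbbbba => baabbba => babbba => baaba => baba
  | aababa => ababa
  | abb => aa => a
  | bbbbbbaba => abbbbaba => aabbaba => abbaba => aaaba => aaba => aba

aa->a; bb->a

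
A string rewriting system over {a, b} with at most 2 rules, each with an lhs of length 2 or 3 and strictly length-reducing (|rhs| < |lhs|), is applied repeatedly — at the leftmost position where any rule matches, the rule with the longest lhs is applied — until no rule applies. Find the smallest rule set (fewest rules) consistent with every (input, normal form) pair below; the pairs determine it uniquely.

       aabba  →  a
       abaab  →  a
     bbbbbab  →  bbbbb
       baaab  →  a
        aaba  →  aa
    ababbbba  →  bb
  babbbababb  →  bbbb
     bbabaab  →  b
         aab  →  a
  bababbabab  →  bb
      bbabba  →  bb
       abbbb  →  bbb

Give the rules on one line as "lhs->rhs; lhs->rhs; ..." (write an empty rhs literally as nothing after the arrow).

  | aabba => aba => a
  | abaab => aab => a
  | bbbbbab => bbbbb
  | baaab => aab => a

ab->; ba->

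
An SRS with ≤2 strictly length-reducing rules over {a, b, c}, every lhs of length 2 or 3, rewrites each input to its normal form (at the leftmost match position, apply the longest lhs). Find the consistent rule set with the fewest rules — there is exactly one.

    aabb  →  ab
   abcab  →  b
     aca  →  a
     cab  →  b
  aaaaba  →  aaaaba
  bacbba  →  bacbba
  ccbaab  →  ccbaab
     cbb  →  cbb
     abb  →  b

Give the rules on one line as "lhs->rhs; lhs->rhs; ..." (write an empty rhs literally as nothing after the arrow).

  | aabb => ab
  | abcab => abb => b
  | aca => a
  | cab => b

abb->b; ca->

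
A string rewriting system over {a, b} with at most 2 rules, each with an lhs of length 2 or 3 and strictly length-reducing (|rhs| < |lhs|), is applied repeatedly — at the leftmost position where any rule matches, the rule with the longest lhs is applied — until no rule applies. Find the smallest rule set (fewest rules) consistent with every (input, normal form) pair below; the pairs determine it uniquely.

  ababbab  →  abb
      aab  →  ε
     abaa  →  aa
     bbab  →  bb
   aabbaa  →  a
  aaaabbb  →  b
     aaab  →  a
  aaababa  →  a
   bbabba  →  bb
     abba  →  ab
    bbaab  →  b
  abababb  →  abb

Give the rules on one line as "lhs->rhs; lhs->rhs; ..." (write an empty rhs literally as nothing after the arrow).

aab->; ba->

  | ababbab => abbab => abb
  | aab => ε
  | abaa => aa
  | bbab => bb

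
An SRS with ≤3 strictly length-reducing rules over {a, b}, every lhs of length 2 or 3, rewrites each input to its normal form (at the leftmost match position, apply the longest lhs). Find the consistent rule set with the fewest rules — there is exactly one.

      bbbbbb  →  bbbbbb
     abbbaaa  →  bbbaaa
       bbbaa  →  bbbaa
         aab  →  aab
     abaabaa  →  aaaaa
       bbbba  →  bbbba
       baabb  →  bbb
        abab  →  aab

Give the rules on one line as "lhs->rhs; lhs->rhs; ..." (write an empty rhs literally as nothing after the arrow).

  | bbbbbb
  | abbbaaa => bbbaaa
  | bbbaa
  | aab

aba->aa; abb->bb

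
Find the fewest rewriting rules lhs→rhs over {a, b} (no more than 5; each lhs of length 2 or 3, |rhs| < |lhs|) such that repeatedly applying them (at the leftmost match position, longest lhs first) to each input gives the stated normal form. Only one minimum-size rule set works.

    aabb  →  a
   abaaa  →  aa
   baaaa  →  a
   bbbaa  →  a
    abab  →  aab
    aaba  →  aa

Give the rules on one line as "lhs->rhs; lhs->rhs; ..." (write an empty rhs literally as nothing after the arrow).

aaa->aa; abb->; ba->a; baa->ba

  | aabb => a
  | abaaa => abaa => aba => aa
  | baaaa => baaa => baa => ba => a
  | bbbaa => bbba => bba => ba => a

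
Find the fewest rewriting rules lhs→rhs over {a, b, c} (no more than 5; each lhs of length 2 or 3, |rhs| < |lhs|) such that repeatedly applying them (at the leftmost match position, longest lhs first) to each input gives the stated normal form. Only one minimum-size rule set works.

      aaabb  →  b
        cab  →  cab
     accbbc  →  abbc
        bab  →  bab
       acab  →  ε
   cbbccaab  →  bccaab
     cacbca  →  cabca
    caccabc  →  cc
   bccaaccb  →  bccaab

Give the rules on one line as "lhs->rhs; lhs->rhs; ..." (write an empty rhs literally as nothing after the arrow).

aaa->c; ac->a; aca->c; cb->

  | aaabb => cbb => b
  | cab
  | accbbc => acbbc => abbc
  | bab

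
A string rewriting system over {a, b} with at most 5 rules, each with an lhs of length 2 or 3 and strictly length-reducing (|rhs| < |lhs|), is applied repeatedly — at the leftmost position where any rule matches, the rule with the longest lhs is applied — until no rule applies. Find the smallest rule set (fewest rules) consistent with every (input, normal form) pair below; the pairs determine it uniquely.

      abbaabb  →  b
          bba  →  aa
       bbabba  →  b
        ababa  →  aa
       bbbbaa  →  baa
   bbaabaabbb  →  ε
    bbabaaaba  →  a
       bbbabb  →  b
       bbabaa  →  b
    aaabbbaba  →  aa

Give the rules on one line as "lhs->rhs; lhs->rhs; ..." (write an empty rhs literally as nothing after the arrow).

  | abbaabb => baabb => bab => b
  | bba => aa
  | bbabba => aabba => aba => b
  | ababa => bba => aa

ab->; aba->b; bb->a; bbb->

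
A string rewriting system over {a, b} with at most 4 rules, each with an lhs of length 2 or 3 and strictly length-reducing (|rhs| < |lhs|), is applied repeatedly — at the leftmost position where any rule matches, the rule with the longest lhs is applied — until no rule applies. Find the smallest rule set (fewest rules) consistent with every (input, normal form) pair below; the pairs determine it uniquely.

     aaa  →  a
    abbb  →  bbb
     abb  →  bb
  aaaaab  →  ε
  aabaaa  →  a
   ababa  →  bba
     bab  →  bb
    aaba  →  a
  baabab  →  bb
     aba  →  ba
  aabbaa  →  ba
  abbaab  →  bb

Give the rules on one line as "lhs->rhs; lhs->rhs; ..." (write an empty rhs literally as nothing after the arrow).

  | aaa => aa => a
  | abbb => bbb
  | abb => bb
  | aaaaab => aaaab => aaab => aab => ε

aa->a; aab->; ab->b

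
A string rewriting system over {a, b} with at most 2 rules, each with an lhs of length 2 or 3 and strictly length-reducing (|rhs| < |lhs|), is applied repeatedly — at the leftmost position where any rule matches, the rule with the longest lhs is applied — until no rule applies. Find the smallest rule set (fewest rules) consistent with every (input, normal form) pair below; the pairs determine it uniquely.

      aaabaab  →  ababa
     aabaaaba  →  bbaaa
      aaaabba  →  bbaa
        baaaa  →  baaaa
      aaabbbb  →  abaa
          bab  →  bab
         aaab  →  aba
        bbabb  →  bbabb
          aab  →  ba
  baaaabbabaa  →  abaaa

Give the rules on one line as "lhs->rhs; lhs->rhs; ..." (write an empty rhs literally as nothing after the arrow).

  | aaabaab => abaaab => ababa
  | aabaaaba => baaaaba => baabaa => bbaaa
  | aaaabba => aababa => baaba => bbaa
  | baaaa

aab->ba; bbb->a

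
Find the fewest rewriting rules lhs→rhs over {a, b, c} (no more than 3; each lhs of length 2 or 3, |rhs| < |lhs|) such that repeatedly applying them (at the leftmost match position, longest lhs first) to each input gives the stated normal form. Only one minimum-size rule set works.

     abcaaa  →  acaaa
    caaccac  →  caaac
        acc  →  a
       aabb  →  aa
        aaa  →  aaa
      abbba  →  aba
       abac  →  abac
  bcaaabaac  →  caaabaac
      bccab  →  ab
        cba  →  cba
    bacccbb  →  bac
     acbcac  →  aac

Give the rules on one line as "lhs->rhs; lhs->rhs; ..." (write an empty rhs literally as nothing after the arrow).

bb->; bc->c; cc->

  | abcaaa => acaaa
  | caaccac => caaac
  | acc => a
  | aabb => aa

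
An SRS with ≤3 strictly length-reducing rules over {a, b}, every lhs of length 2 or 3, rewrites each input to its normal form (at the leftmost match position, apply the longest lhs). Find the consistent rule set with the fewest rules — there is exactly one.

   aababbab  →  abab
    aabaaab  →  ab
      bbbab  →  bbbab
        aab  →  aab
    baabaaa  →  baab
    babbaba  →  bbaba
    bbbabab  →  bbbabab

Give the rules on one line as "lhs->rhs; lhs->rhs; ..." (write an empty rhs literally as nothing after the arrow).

  | aababbab => aabbab => abab
  | aabaaab => aabb => ab
  | bbbab
  | aab

aaa->; abb->b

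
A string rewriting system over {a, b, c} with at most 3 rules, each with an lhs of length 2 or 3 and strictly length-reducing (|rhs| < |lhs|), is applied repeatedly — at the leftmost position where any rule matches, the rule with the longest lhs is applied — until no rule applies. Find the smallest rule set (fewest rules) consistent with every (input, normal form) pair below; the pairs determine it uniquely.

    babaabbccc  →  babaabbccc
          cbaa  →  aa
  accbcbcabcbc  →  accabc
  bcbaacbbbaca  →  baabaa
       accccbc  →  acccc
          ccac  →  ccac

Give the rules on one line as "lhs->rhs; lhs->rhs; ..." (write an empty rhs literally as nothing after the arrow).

  | babaabbccc
  | cbaa => aa
  | accbcbcabcbc => accbcabcbc => accabcbc => accabc
  | bcbaacbbbaca => baacbbbaca => baabbaca => baabaa

bac->a; cb->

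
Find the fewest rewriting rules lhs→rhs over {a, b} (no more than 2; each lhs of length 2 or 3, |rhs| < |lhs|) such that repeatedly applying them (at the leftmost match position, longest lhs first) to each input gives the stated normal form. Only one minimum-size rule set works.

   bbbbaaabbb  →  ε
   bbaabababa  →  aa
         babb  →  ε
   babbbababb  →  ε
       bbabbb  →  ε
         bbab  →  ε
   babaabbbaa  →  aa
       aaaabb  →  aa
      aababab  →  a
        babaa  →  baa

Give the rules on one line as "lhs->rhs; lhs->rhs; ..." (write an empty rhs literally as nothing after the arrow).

  | bbbbaaabbb => bbaaabbb => aaabbb => aabb => ab => ε
  | bbaabababa => aabababa => aababa => aaba => aa
  | babb => bb => ε
  | babbbababb => bbbababb => bababb => babb => bb => ε

ab->; bb->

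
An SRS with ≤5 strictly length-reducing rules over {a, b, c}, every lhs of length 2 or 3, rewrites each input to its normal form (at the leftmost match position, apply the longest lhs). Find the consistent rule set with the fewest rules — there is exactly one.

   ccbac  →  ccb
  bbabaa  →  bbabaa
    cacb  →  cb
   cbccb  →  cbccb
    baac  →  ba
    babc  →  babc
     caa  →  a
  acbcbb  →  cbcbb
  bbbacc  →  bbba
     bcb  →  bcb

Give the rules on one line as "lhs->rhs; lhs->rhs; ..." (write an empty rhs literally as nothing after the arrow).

  | ccbac => ccb
  | bbabaa
  | cacb => cb
  | cbccb

ac->; acb->cb; acc->a; ca->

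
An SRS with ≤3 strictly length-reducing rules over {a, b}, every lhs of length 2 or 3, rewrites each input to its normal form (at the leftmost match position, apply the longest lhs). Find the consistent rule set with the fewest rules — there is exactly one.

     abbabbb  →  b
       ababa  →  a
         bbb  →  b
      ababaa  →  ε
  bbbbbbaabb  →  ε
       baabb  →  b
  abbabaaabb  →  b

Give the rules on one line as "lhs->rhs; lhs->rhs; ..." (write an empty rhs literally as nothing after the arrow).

aa->; ab->b; bb->

  | abbabbb => bbabbb => abbb => bbb => b
  | ababa => baba => bba => a
  | bbb => b
  | ababaa => babaa => bbaa => aa => ε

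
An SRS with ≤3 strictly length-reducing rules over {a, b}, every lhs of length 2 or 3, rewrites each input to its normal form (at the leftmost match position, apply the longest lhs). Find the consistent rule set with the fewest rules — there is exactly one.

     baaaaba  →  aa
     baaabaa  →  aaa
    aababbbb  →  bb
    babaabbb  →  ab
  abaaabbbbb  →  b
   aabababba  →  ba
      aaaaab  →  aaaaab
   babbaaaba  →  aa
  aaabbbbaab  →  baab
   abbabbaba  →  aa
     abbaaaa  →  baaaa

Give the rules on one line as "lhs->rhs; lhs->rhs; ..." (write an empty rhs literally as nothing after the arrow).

aba->ba; abb->b; bab->a

  | baaaaba => baaaba => baaba => baba => aa
  | baaabaa => baabaa => babaa => aaa
  | aababbbb => ababbbb => babbbb => abbb => bb
  | babaabbb => aaabbb => aabb => ab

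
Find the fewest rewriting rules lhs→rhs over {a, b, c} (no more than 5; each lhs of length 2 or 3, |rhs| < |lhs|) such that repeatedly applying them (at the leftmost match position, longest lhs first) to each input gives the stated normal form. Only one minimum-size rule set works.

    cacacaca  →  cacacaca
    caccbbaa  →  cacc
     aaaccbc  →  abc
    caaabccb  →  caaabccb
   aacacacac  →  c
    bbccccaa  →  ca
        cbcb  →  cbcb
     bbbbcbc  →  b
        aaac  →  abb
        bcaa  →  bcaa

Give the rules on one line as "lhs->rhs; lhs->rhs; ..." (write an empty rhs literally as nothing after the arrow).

aac->bb; bba->cc; bbc->; cca->

  | cacacaca
  | caccbbaa => cacccca => cacc
  | aaaccbc => abbcbc => abc
  | caaabccb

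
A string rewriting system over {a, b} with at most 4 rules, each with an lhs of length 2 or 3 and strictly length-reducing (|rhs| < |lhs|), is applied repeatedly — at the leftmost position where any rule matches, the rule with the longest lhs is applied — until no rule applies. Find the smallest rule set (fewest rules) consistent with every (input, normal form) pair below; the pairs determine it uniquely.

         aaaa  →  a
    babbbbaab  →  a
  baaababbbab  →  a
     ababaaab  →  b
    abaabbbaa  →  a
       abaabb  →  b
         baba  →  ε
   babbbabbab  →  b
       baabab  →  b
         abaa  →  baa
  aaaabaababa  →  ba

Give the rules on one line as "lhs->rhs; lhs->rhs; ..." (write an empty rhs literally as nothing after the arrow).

  | aaaa => a
  | babbbbaab => bbbbbaab => abbbaab => bbbaab => abaab => baab => bab => bb => a
  | baaababbbab => bbabbbab => bbbab => abab => bab => bb => a
  | ababaaab => babaaab => bbaaab => aab => ab => b

aaa->; ab->b; bb->a; bba->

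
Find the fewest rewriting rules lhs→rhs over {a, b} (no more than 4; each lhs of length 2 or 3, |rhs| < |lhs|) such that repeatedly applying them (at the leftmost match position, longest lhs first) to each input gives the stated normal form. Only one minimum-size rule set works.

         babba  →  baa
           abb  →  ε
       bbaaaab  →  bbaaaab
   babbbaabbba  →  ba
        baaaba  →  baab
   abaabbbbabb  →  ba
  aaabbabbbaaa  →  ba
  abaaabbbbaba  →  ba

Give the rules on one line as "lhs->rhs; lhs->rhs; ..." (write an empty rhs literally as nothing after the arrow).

aba->b; abb->; bab->ba

  | babba => baba => baa
  | abb => ε
  | bbaaaab
  | babbbaabbba => babbaabbba => babaabbba => baaabbba => baaba => bab => ba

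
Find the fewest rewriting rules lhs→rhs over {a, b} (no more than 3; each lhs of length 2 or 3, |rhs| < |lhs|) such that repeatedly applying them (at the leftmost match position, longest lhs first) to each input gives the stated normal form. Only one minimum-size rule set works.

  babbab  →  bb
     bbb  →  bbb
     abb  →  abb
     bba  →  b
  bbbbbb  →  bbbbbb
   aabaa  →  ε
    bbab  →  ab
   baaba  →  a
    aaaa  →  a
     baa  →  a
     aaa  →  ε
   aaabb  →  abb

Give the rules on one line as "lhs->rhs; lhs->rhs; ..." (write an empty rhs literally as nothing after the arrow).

aa->b; ba->; bab->ab

  | babbab => abbab => abab => aab => bb
  | bbb
  | abb
  | bba => b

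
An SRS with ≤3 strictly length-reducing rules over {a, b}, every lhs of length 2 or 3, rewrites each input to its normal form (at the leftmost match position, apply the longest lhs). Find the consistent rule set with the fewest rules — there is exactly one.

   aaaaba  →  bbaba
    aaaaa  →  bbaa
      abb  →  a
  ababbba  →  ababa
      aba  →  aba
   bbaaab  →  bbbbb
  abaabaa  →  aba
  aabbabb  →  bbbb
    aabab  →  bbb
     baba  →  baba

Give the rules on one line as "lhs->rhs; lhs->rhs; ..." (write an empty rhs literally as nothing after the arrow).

  | aaaaba => bbaba
  | aaaaa => bbaa
  | abb => a
  | ababbba => ababa

aaa->bb; aab->aa; abb->a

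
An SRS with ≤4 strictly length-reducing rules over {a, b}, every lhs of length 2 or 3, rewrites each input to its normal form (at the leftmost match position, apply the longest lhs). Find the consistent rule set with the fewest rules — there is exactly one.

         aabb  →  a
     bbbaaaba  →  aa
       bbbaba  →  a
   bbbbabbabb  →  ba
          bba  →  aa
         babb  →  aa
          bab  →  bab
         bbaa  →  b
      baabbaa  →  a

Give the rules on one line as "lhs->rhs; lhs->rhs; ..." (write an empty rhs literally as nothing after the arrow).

  | aabb => aba => a
  | bbbaaaba => abaaaba => aaaba => bba => aa
  | bbbaba => ababa => aba => a
  | bbbbabbabb => abbabbabb => baabbabb => babaabb => baabb => baba => ba

aaa->b; aba->a; abb->ba; bb->a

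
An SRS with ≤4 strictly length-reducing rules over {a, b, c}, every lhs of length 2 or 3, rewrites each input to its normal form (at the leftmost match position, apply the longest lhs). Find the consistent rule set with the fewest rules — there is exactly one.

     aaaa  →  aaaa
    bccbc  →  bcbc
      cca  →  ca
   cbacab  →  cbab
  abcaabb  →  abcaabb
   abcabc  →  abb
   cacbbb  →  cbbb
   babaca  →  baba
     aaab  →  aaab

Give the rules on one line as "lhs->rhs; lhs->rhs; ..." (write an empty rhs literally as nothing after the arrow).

ac->; cab->ba; cc->c

  | aaaa
  | bccbc => bcbc
  | cca => ca
  | cbacab => cbab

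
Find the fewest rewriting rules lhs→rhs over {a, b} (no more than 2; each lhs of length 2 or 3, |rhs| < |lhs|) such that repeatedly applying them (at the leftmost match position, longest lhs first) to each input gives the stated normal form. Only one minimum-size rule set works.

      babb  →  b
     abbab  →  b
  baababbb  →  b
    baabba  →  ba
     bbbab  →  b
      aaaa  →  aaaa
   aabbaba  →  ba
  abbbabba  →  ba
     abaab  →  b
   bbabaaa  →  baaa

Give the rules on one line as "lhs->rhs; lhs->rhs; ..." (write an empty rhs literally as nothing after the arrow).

  | babb => bbb => bb => b
  | abbab => bbab => bab => bb => b
  | baababbb => bababbb => bbabbb => babbb => bbbb => bbb => bb => b
  | baabba => babba => bbba => bba => ba

ab->b; bb->b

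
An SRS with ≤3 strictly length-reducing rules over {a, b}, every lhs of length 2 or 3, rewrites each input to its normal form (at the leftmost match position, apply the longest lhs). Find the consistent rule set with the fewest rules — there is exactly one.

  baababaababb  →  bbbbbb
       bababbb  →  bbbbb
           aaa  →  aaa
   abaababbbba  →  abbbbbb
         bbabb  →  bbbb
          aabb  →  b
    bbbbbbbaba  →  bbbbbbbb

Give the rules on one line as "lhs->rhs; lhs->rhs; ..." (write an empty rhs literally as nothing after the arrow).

aab->; ba->b

  | baababaababb => bababaababb => bbabaababb => bbbaababb => bbbababb => bbbbabb => bbbbbb
  | bababbb => bbabbb => bbbbb
  | aaa
  | abaababbbba => abababbbba => abbabbbba => abbbbbba => abbbbbb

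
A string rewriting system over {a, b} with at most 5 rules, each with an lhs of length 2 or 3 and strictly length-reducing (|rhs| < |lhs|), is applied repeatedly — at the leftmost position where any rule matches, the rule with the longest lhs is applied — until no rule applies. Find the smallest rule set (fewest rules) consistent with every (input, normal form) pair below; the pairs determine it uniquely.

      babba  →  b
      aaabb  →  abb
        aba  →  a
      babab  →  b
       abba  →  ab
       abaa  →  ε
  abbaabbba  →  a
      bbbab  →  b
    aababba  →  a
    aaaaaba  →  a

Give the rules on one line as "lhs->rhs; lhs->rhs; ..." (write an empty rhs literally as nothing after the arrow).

  | babba => bba => b
  | aaabb => abb
  | aba => a
  | babab => bab => b

aa->; aab->a; ba->; bbb->b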